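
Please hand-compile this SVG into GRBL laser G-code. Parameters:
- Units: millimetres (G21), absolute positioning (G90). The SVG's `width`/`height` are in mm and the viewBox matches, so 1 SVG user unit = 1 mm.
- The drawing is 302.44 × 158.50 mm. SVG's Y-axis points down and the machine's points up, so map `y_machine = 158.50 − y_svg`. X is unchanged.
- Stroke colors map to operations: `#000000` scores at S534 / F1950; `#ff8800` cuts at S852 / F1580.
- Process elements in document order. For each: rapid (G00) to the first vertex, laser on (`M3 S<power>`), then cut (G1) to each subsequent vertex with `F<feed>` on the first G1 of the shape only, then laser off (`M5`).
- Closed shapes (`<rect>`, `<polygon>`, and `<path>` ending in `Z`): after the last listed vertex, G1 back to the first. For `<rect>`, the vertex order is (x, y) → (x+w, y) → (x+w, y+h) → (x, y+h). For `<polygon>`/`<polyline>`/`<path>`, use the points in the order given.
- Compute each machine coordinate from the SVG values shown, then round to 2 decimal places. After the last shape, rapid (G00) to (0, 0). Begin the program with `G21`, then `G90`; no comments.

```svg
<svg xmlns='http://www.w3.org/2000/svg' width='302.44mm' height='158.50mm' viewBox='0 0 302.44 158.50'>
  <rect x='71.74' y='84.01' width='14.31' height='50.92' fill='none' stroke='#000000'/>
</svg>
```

G21
G90
G00 X71.74 Y74.49
M3 S534
G1 X86.05 Y74.49 F1950
G1 X86.05 Y23.57
G1 X71.74 Y23.57
G1 X71.74 Y74.49
M5
G00 X0.00 Y0.00

Since the viewBox matches the mm dimensions, user units are millimetres directly. The only transform is the Y-flip y_m = 158.50 − y_svg.

Shape 1 is a rectangle drawn with `<rect>`. Its stroke #000000 means score at S534, F1950. After flipping Y the toolpath is (71.74,74.49) → (86.05,74.49) → (86.05,23.57) → (71.74,23.57) → (71.74,74.49), returning to the start.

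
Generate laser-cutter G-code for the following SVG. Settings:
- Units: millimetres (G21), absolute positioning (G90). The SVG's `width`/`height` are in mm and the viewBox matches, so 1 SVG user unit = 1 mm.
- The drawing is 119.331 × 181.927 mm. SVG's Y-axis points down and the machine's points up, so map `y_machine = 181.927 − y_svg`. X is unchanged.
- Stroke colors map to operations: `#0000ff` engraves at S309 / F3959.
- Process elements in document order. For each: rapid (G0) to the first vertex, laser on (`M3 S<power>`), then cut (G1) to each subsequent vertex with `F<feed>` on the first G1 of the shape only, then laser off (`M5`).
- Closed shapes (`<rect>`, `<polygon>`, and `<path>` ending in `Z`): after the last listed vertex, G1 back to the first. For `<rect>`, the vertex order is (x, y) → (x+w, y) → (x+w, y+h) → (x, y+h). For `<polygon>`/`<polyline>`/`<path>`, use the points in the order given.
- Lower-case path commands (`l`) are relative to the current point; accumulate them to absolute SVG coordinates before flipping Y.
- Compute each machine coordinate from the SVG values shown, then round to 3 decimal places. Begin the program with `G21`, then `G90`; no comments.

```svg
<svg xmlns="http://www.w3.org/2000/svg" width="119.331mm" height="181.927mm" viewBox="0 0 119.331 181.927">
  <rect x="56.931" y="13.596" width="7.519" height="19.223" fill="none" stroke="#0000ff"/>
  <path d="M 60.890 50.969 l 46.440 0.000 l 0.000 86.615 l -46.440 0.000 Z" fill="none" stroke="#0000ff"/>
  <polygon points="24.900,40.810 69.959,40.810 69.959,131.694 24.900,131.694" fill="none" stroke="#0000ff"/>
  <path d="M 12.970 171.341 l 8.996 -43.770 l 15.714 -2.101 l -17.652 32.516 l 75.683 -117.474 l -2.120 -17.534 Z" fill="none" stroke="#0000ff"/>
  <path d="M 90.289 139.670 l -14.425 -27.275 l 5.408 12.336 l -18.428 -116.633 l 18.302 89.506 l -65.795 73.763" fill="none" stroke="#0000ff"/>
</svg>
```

G21
G90
G0 X56.931 Y168.331
M3 S309
G1 X64.450 Y168.331 F3959
G1 X64.450 Y149.108
G1 X56.931 Y149.108
G1 X56.931 Y168.331
M5
G0 X60.890 Y130.958
M3 S309
G1 X107.330 Y130.958 F3959
G1 X107.330 Y44.343
G1 X60.890 Y44.343
G1 X60.890 Y130.958
M5
G0 X24.900 Y141.117
M3 S309
G1 X69.959 Y141.117 F3959
G1 X69.959 Y50.233
G1 X24.900 Y50.233
G1 X24.900 Y141.117
M5
G0 X12.970 Y10.586
M3 S309
G1 X21.966 Y54.356 F3959
G1 X37.680 Y56.457
G1 X20.028 Y23.941
G1 X95.711 Y141.415
G1 X93.591 Y158.949
G1 X12.970 Y10.586
M5
G0 X90.289 Y42.257
M3 S309
G1 X75.864 Y69.532 F3959
G1 X81.272 Y57.196
G1 X62.844 Y173.829
G1 X81.146 Y84.323
G1 X15.351 Y10.560
M5

Since the viewBox matches the mm dimensions, user units are millimetres directly. The only transform is the Y-flip y_m = 181.927 − y_svg.

Shape 1 is a rectangle drawn with `<rect>`. Its stroke #0000ff means engrave at S309, F3959. After flipping Y the toolpath is (56.931,168.331) → (64.450,168.331) → (64.450,149.108) → (56.931,149.108) → (56.931,168.331), returning to the start.

Shape 2 is a rectangle drawn with `<path>`. Its stroke #0000ff means engrave at S309, F3959. After flipping Y the toolpath is (60.890,130.958) → (107.330,130.958) → (107.330,44.343) → (60.890,44.343) → (60.890,130.958), returning to the start.

Shape 3 is a rectangle drawn with `<polygon>`. Its stroke #0000ff means engrave at S309, F3959. After flipping Y the toolpath is (24.900,141.117) → (69.959,141.117) → (69.959,50.233) → (24.900,50.233) → (24.900,141.117), returning to the start.

Shape 4 is a closed polygon drawn with `<path>`. Its stroke #0000ff means engrave at S309, F3959. After flipping Y the toolpath is (12.970,10.586) → (21.966,54.356) → (37.680,56.457) → (20.028,23.941) → (95.711,141.415) → (93.591,158.949) → (12.970,10.586), returning to the start.

Shape 5 is a open polyline drawn with `<path>`. Its stroke #0000ff means engrave at S309, F3959. After flipping Y the toolpath is (90.289,42.257) → (75.864,69.532) → (81.272,57.196) → (62.844,173.829) → (81.146,84.323) → (15.351,10.560).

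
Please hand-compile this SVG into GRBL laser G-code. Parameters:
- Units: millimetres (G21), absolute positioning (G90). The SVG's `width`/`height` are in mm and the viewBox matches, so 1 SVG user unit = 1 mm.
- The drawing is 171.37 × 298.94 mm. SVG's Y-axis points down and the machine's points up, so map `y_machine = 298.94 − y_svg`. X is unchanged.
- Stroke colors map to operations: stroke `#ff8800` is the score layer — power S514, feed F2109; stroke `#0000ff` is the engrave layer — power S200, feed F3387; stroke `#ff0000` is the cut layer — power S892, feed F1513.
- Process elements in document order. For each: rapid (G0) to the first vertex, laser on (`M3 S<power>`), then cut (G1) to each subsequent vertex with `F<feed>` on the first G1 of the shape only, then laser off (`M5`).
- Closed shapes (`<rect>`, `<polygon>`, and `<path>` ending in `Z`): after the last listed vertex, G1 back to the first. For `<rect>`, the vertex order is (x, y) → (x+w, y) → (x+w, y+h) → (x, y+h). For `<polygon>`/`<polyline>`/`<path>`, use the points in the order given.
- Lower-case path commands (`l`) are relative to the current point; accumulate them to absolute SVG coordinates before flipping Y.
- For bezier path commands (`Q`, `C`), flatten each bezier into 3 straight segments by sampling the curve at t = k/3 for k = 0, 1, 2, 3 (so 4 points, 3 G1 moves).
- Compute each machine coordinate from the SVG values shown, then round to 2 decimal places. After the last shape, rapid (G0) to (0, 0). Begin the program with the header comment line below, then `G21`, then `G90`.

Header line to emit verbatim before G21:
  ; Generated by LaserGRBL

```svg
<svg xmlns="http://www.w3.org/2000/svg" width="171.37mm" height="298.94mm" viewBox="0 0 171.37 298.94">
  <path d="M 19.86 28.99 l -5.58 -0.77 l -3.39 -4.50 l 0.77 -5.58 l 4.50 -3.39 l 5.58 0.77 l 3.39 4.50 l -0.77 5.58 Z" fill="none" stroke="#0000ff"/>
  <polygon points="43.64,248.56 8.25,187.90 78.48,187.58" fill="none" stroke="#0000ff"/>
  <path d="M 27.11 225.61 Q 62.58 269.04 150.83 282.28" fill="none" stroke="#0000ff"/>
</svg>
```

Since the viewBox matches the mm dimensions, user units are millimetres directly. The only transform is the Y-flip y_m = 298.94 − y_svg.

Shape 1 is a regular polygon drawn with `<path>`. Its stroke #0000ff means engrave at S200, F3387. After flipping Y the toolpath is (19.86,269.95) → (14.28,270.72) → (10.89,275.22) → (11.66,280.80) → (16.16,284.19) → (21.74,283.42) → (25.13,278.92) → (24.36,273.34) → (19.86,269.95), returning to the start.

Shape 2 is a regular polygon drawn with `<polygon>`. Its stroke #0000ff means engrave at S200, F3387. After flipping Y the toolpath is (43.64,50.38) → (8.25,111.04) → (78.48,111.36) → (43.64,50.38), returning to the start.

Shape 3 is a quadratic bezier drawn with `<path>`. Its stroke #0000ff means engrave at S200, F3387. After flipping Y the toolpath is (27.11,73.33) → (56.62,47.73) → (97.86,28.84) → (150.83,16.66).

; Generated by LaserGRBL
G21
G90
G0 X19.86 Y269.95
M3 S200
G1 X14.28 Y270.72 F3387
G1 X10.89 Y275.22
G1 X11.66 Y280.80
G1 X16.16 Y284.19
G1 X21.74 Y283.42
G1 X25.13 Y278.92
G1 X24.36 Y273.34
G1 X19.86 Y269.95
M5
G0 X43.64 Y50.38
M3 S200
G1 X8.25 Y111.04 F3387
G1 X78.48 Y111.36
G1 X43.64 Y50.38
M5
G0 X27.11 Y73.33
M3 S200
G1 X56.62 Y47.73 F3387
G1 X97.86 Y28.84
G1 X150.83 Y16.66
M5
G0 X0.00 Y0.00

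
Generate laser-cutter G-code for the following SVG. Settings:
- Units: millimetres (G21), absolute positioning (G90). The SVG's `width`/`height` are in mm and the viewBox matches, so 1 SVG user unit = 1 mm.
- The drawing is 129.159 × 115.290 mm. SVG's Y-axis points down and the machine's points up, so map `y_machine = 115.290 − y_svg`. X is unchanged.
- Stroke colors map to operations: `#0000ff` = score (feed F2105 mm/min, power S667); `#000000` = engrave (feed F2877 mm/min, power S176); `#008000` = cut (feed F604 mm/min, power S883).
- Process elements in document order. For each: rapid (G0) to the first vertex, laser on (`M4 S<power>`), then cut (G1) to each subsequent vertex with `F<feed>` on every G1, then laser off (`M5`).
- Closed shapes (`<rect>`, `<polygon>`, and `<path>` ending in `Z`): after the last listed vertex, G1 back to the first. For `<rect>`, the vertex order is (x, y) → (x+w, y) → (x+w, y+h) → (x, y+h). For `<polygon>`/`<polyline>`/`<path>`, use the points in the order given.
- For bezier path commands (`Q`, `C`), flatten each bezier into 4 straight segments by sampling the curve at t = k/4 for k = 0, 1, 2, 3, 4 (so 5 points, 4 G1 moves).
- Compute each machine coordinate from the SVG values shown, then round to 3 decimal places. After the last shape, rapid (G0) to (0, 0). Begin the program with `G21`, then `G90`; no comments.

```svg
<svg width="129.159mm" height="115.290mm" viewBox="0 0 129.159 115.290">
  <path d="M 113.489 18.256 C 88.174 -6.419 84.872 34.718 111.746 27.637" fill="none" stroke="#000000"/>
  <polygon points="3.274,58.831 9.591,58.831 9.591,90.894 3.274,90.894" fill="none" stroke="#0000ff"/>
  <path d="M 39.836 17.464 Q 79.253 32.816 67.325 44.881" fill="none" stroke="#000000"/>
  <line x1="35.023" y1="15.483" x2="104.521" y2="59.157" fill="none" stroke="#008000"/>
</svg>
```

Since the viewBox matches the mm dimensions, user units are millimetres directly. The only transform is the Y-flip y_m = 115.290 − y_svg.

Shape 1 is a cubic bezier drawn with `<path>`. Its stroke #000000 means engrave at S176, F2877. After flipping Y the toolpath is (113.489,97.034) → (98.758,104.982) → (93.047,98.941) → (97.121,89.601) → (111.746,87.653).

Shape 2 is a rectangle drawn with `<polygon>`. Its stroke #0000ff means score at S667, F2105. After flipping Y the toolpath is (3.274,56.459) → (9.591,56.459) → (9.591,24.396) → (3.274,24.396) → (3.274,56.459), returning to the start.

Shape 3 is a quadratic bezier drawn with `<path>`. Its stroke #000000 means engrave at S176, F2877. After flipping Y the toolpath is (39.836,97.826) → (56.335,90.355) → (66.417,83.296) → (70.080,76.647) → (67.325,70.409).

Shape 4 is a line segment drawn with `<line>`. Its stroke #008000 means cut at S883, F604. After flipping Y the toolpath is (35.023,99.807) → (104.521,56.133).

G21
G90
G0 X113.489 Y97.034
M4 S176
G1 X98.758 Y104.982 F2877
G1 X93.047 Y98.941 F2877
G1 X97.121 Y89.601 F2877
G1 X111.746 Y87.653 F2877
M5
G0 X3.274 Y56.459
M4 S667
G1 X9.591 Y56.459 F2105
G1 X9.591 Y24.396 F2105
G1 X3.274 Y24.396 F2105
G1 X3.274 Y56.459 F2105
M5
G0 X39.836 Y97.826
M4 S176
G1 X56.335 Y90.355 F2877
G1 X66.417 Y83.296 F2877
G1 X70.080 Y76.647 F2877
G1 X67.325 Y70.409 F2877
M5
G0 X35.023 Y99.807
M4 S883
G1 X104.521 Y56.133 F604
M5
G0 X0.000 Y0.000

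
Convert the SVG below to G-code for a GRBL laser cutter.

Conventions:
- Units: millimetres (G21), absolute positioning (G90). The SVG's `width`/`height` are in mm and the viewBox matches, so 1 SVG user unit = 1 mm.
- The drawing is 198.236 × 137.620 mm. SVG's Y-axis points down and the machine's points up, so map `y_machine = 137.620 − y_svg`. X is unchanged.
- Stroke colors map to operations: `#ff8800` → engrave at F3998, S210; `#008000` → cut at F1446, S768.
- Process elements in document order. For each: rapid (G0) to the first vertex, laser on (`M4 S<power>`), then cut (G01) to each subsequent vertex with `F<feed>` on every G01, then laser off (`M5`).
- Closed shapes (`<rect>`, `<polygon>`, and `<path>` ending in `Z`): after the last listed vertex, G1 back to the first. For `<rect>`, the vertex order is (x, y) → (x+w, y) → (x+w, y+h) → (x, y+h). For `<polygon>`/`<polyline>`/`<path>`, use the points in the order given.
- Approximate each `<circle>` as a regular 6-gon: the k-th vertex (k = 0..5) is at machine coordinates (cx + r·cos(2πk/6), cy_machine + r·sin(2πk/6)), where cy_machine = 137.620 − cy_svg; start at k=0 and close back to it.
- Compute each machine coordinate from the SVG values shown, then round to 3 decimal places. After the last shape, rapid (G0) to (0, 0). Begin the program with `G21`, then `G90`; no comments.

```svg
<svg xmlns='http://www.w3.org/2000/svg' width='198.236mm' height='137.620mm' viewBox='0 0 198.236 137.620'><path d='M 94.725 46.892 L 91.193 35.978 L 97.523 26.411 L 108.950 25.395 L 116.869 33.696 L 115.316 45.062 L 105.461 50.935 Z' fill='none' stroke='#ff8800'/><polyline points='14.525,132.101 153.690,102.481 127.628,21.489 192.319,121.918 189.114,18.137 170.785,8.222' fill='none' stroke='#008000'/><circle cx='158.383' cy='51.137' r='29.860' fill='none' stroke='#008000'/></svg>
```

G21
G90
G0 X94.725 Y90.728
M4 S210
G01 X91.193 Y101.642 F3998
G01 X97.523 Y111.209 F3998
G01 X108.950 Y112.225 F3998
G01 X116.869 Y103.924 F3998
G01 X115.316 Y92.558 F3998
G01 X105.461 Y86.685 F3998
G01 X94.725 Y90.728 F3998
M5
G0 X14.525 Y5.519
M4 S768
G01 X153.690 Y35.139 F1446
G01 X127.628 Y116.131 F1446
G01 X192.319 Y15.702 F1446
G01 X189.114 Y119.483 F1446
G01 X170.785 Y129.398 F1446
M5
G0 X188.243 Y86.483
M4 S768
G01 X173.313 Y112.343 F1446
G01 X143.453 Y112.343 F1446
G01 X128.523 Y86.483 F1446
G01 X143.453 Y60.623 F1446
G01 X173.313 Y60.623 F1446
G01 X188.243 Y86.483 F1446
M5
G0 X0.000 Y0.000

1 u = 1 mm; y_m = 137.620 − y.

[1] `<path>` regular polygon, #ff8800→engrave S210 F3998: (94.725,90.728) → (91.193,101.642) → (97.523,111.209) → (108.950,112.225) → (116.869,103.924) → (115.316,92.558) → (105.461,86.685) → (94.725,90.728) (closed)

[2] `<polyline>` open polyline, #008000→cut S768 F1446: (14.525,5.519) → (153.690,35.139) → (127.628,116.131) → (192.319,15.702) → (189.114,119.483) → (170.785,129.398)

[3] `<circle>` circle, #008000→cut S768 F1446: (188.243,86.483) → (173.313,112.343) → (143.453,112.343) → (128.523,86.483) → (143.453,60.623) → (173.313,60.623) → (188.243,86.483) (closed)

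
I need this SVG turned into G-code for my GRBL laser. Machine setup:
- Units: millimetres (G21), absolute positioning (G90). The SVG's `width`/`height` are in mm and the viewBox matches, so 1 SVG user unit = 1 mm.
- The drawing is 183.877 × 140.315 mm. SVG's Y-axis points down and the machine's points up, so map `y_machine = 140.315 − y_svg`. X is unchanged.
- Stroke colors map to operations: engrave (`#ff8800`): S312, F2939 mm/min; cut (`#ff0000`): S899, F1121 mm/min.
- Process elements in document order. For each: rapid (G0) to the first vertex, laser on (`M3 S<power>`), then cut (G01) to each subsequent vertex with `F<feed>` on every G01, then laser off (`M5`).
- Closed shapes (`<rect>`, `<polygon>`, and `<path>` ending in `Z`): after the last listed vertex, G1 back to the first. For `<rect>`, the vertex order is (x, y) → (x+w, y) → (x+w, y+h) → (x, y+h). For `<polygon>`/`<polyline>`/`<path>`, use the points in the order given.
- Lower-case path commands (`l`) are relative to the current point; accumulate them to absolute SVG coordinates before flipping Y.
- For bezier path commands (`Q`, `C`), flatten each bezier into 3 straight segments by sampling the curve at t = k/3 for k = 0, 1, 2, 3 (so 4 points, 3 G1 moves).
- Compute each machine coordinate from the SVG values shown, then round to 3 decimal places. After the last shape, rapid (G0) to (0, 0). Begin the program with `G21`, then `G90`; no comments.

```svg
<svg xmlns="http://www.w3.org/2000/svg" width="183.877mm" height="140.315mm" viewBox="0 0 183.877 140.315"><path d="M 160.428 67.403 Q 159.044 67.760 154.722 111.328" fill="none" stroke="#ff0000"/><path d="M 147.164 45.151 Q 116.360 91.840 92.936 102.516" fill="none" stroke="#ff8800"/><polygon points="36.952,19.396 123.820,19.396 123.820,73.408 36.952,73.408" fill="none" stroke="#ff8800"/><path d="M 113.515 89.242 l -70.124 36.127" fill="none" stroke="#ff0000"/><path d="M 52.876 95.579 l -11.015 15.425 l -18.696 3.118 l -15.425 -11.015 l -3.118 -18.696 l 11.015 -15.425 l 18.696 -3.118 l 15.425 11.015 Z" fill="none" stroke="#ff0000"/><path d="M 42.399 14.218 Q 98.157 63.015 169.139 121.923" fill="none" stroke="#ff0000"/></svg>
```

G21
G90
G0 X160.428 Y72.912
M3 S899
G01 X159.179 Y67.873 F1121
G01 X157.277 Y53.231 F1121
G01 X154.722 Y28.987 F1121
M5
G0 X147.164 Y95.164
M3 S312
G01 X127.448 Y68.039 F2939
G01 X109.372 Y48.918 F2939
G01 X92.936 Y37.799 F2939
M5
G0 X36.952 Y120.919
M3 S312
G01 X123.820 Y120.919 F2939
G01 X123.820 Y66.907 F2939
G01 X36.952 Y66.907 F2939
G01 X36.952 Y120.919 F2939
M5
G0 X113.515 Y51.073
M3 S899
G01 X43.391 Y14.946 F1121
M5
G0 X52.876 Y44.736
M3 S899
G01 X41.861 Y29.311 F1121
G01 X23.165 Y26.193 F1121
G01 X7.740 Y37.208 F1121
G01 X4.622 Y55.904 F1121
G01 X15.637 Y71.329 F1121
G01 X34.333 Y74.447 F1121
G01 X49.758 Y63.432 F1121
G01 X52.876 Y44.736 F1121
M5
G0 X42.399 Y126.097
M3 S899
G01 X81.263 Y92.442 F1121
G01 X123.509 Y56.541 F1121
G01 X169.139 Y18.392 F1121
M5
G0 X0.000 Y0.000

Since the viewBox matches the mm dimensions, user units are millimetres directly. The only transform is the Y-flip y_m = 140.315 − y_svg.

Shape 1 is a quadratic bezier drawn with `<path>`. Its stroke #ff0000 means cut at S899, F1121. After flipping Y the toolpath is (160.428,72.912) → (159.179,67.873) → (157.277,53.231) → (154.722,28.987).

Shape 2 is a quadratic bezier drawn with `<path>`. Its stroke #ff8800 means engrave at S312, F2939. After flipping Y the toolpath is (147.164,95.164) → (127.448,68.039) → (109.372,48.918) → (92.936,37.799).

Shape 3 is a rectangle drawn with `<polygon>`. Its stroke #ff8800 means engrave at S312, F2939. After flipping Y the toolpath is (36.952,120.919) → (123.820,120.919) → (123.820,66.907) → (36.952,66.907) → (36.952,120.919), returning to the start.

Shape 4 is a line segment drawn with `<path>`. Its stroke #ff0000 means cut at S899, F1121. After flipping Y the toolpath is (113.515,51.073) → (43.391,14.946).

Shape 5 is a regular polygon drawn with `<path>`. Its stroke #ff0000 means cut at S899, F1121. After flipping Y the toolpath is (52.876,44.736) → (41.861,29.311) → (23.165,26.193) → (7.740,37.208) → (4.622,55.904) → (15.637,71.329) → (34.333,74.447) → (49.758,63.432) → (52.876,44.736), returning to the start.

Shape 6 is a quadratic bezier drawn with `<path>`. Its stroke #ff0000 means cut at S899, F1121. After flipping Y the toolpath is (42.399,126.097) → (81.263,92.442) → (123.509,56.541) → (169.139,18.392).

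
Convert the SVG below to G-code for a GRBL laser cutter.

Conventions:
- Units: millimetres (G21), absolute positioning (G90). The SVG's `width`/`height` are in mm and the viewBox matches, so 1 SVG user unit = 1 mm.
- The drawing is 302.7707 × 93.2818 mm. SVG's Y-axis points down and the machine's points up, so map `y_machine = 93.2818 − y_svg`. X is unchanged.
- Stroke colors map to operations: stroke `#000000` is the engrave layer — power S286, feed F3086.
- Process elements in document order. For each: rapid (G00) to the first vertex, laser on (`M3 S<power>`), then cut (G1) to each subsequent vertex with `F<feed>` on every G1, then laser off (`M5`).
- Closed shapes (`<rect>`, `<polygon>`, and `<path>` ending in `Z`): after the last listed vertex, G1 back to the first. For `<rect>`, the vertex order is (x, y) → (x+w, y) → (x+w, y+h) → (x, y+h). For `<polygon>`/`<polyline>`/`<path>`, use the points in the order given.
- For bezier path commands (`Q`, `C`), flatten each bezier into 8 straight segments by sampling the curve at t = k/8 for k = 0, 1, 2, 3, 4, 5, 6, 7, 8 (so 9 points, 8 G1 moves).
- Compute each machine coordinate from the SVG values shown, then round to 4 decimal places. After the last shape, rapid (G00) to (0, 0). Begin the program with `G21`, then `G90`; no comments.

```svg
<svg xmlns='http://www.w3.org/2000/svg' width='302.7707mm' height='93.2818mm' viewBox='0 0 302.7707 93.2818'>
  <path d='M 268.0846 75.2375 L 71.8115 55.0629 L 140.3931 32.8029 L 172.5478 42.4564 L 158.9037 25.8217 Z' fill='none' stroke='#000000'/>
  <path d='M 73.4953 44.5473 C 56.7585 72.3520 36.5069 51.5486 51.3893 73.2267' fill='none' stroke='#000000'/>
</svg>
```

G21
G90
G00 X268.0846 Y18.0443
M3 S286
G1 X71.8115 Y38.2189 F3086
G1 X140.3931 Y60.4789 F3086
G1 X172.5478 Y50.8254 F3086
G1 X158.9037 Y67.4601 F3086
G1 X268.0846 Y18.0443 F3086
M5
G00 X73.4953 Y48.7345
M3 S286
G1 X67.1297 Y40.4083 F3086
G1 X60.8876 Y35.5717 F3086
G1 X55.2217 Y33.1572 F3086
G1 X50.5851 Y32.0973 F3086
G1 X47.4306 Y31.3246 F3086
G1 X46.2112 Y29.7717 F3086
G1 X47.3798 Y26.3710 F3086
G1 X51.3893 Y20.0551 F3086
M5
G00 X0.0000 Y0.0000

viewBox `0 0 302.7707 93.2818` with mm width/height → 1 unit = 1 mm. Flip: y_m = 93.2818 − y_svg.

**Shape 1** — `<path>` closed polygon, stroke `#000000` → engrave (S286, F3086). Machine vertices: (268.0846,18.0443) → (71.8115,38.2189) → (140.3931,60.4789) → (172.5478,50.8254) → (158.9037,67.4601) → (268.0846,18.0443). Closed: final G1 returns to the first vertex.

**Shape 2** — `<path>` cubic bezier, stroke `#000000` → engrave (S286, F3086). Control points (SVG): P0=(73.4953,44.5473), P1=(56.7585,72.3520), P2=(36.5069,51.5486), P3=(51.3893,73.2267); sampled at t=k/8. Machine vertices: (73.4953,48.7345) → (67.1297,40.4083) → (60.8876,35.5717) → (55.2217,33.1572) → (50.5851,32.0973) → (47.4306,31.3246) → (46.2112,29.7717) → (47.3798,26.3710) → (51.3893,20.0551). Open path.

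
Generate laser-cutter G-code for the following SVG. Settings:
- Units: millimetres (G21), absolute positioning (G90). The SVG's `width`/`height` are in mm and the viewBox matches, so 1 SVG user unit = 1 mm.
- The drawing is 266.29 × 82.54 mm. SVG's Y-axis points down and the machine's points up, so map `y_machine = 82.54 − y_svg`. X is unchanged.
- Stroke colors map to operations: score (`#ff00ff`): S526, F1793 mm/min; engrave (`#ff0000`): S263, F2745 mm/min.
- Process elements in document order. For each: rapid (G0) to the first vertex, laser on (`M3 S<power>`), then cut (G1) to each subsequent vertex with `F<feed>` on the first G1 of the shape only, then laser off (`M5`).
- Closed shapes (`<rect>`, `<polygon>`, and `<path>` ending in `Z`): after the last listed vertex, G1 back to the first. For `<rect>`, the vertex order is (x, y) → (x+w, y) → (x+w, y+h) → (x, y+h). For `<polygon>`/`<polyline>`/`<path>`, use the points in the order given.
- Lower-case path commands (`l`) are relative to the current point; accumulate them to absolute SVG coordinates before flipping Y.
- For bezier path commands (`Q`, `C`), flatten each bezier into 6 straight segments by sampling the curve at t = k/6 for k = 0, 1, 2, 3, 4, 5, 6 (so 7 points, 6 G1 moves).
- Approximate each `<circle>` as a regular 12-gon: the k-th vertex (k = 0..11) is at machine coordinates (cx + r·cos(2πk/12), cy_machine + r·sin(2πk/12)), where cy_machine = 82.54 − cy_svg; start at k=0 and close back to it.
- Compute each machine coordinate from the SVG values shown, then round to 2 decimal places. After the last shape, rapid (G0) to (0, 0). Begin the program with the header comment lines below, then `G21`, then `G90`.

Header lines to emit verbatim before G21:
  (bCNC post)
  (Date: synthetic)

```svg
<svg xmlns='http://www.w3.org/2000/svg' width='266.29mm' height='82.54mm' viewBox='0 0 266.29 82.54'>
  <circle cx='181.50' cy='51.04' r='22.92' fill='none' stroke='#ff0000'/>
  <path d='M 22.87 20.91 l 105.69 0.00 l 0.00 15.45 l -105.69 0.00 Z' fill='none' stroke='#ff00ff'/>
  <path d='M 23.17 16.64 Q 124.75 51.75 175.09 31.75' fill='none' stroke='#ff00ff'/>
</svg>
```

(bCNC post)
(Date: synthetic)
G21
G90
G0 X204.42 Y31.50
M3 S263
G1 X201.35 Y42.96 F2745
G1 X192.96 Y51.35
G1 X181.50 Y54.42
G1 X170.04 Y51.35
G1 X161.65 Y42.96
G1 X158.58 Y31.50
G1 X161.65 Y20.04
G1 X170.04 Y11.65
G1 X181.50 Y8.58
G1 X192.96 Y11.65
G1 X201.35 Y20.04
G1 X204.42 Y31.50
M5
G0 X22.87 Y61.63
M3 S526
G1 X128.56 Y61.63 F1793
G1 X128.56 Y46.18
G1 X22.87 Y46.18
G1 X22.87 Y61.63
M5
G0 X23.17 Y65.90
M3 S526
G1 X55.61 Y55.73 F1793
G1 X85.20 Y48.62
G1 X111.94 Y44.57
G1 X135.84 Y43.58
G1 X156.89 Y45.65
G1 X175.09 Y50.79
M5
G0 X0.00 Y0.00

1 u = 1 mm; y_m = 82.54 − y.

[1] `<circle>` circle, #ff0000→engrave S263 F2745: (204.42,31.50) → (201.35,42.96) → (192.96,51.35) → (181.50,54.42) → (170.04,51.35) → (161.65,42.96) → (158.58,31.50) → (161.65,20.04) → (170.04,11.65) → (181.50,8.58) → (192.96,11.65) → (201.35,20.04) → (204.42,31.50) (closed)

[2] `<path>` rectangle, #ff00ff→score S526 F1793: (22.87,61.63) → (128.56,61.63) → (128.56,46.18) → (22.87,46.18) → (22.87,61.63) (closed)

[3] `<path>` quadratic bezier, #ff00ff→score S526 F1793: (23.17,65.90) → (55.61,55.73) → (85.20,48.62) → (111.94,44.57) → (135.84,43.58) → (156.89,45.65) → (175.09,50.79)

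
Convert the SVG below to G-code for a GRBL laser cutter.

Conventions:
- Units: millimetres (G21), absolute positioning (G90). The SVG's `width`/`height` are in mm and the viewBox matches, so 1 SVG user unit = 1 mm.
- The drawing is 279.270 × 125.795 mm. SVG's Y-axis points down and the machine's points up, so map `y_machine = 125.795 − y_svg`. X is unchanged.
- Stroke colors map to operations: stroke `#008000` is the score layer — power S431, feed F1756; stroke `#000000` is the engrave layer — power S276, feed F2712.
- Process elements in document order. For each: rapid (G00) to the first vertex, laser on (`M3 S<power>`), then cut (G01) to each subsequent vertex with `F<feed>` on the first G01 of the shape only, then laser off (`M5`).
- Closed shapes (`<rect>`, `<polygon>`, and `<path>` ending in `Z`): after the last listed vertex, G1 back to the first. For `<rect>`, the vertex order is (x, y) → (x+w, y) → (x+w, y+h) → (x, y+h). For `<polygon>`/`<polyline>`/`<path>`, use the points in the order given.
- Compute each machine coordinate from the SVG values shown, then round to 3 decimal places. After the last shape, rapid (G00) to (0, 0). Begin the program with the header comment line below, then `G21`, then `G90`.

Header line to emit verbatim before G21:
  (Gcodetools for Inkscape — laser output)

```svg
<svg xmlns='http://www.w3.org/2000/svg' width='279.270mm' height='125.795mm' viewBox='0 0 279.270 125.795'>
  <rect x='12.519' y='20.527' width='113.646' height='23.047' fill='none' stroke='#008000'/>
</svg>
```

1 u = 1 mm; y_m = 125.795 − y.

[1] `<rect>` rectangle, #008000→score S431 F1756: (12.519,105.268) → (126.165,105.268) → (126.165,82.221) → (12.519,82.221) → (12.519,105.268) (closed)

(Gcodetools for Inkscape — laser output)
G21
G90
G00 X12.519 Y105.268
M3 S431
G01 X126.165 Y105.268 F1756
G01 X126.165 Y82.221
G01 X12.519 Y82.221
G01 X12.519 Y105.268
M5
G00 X0.000 Y0.000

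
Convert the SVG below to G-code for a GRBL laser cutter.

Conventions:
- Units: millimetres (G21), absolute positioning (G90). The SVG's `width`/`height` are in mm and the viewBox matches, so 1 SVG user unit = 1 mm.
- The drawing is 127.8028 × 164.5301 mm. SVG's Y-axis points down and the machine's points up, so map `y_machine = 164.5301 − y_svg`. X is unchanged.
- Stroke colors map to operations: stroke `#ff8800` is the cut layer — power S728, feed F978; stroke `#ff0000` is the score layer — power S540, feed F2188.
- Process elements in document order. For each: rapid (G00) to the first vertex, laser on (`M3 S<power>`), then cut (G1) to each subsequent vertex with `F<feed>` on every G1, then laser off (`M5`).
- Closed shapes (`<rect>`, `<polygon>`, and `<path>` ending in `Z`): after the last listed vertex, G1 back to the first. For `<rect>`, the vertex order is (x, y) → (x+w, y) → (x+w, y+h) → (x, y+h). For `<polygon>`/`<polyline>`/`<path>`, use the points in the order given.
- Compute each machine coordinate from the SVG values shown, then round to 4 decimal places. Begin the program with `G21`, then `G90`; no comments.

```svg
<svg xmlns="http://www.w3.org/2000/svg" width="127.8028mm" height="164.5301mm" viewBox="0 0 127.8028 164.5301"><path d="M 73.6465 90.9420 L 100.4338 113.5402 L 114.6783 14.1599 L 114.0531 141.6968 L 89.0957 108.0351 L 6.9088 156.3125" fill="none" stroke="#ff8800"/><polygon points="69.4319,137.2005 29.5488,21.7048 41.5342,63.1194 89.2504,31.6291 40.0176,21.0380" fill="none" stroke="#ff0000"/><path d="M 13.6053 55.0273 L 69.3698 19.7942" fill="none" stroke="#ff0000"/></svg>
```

1 u = 1 mm; y_m = 164.5301 − y.

[1] `<path>` open polyline, #ff8800→cut S728 F978: (73.6465,73.5881) → (100.4338,50.9899) → (114.6783,150.3702) → (114.0531,22.8333) → (89.0957,56.4950) → (6.9088,8.2176)

[2] `<polygon>` closed polygon, #ff0000→score S540 F2188: (69.4319,27.3296) → (29.5488,142.8253) → (41.5342,101.4107) → (89.2504,132.9010) → (40.0176,143.4921) → (69.4319,27.3296) (closed)

[3] `<path>` line segment, #ff0000→score S540 F2188: (13.6053,109.5028) → (69.3698,144.7359)

G21
G90
G00 X73.6465 Y73.5881
M3 S728
G1 X100.4338 Y50.9899 F978
G1 X114.6783 Y150.3702 F978
G1 X114.0531 Y22.8333 F978
G1 X89.0957 Y56.4950 F978
G1 X6.9088 Y8.2176 F978
M5
G00 X69.4319 Y27.3296
M3 S540
G1 X29.5488 Y142.8253 F2188
G1 X41.5342 Y101.4107 F2188
G1 X89.2504 Y132.9010 F2188
G1 X40.0176 Y143.4921 F2188
G1 X69.4319 Y27.3296 F2188
M5
G00 X13.6053 Y109.5028
M3 S540
G1 X69.3698 Y144.7359 F2188
M5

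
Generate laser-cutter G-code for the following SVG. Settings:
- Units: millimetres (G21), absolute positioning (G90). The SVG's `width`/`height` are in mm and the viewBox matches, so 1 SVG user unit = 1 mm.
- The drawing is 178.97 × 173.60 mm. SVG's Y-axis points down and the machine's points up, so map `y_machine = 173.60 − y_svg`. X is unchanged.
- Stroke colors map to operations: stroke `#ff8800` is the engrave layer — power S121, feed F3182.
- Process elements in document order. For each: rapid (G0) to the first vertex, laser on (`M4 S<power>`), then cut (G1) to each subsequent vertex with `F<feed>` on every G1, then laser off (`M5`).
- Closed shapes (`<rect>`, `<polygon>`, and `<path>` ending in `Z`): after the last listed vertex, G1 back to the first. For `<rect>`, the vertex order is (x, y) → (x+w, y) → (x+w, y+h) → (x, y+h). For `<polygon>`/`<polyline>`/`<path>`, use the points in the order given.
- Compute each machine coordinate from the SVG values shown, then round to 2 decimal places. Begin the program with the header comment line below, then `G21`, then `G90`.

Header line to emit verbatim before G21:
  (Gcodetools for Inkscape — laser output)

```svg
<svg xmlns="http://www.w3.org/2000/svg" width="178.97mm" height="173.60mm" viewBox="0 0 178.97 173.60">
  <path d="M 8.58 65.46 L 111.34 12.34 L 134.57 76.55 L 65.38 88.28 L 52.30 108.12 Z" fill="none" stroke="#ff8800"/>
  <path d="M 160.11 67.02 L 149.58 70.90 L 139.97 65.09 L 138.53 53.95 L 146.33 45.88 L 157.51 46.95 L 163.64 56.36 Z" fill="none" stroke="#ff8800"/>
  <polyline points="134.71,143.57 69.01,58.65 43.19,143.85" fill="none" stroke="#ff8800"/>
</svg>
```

Since the viewBox matches the mm dimensions, user units are millimetres directly. The only transform is the Y-flip y_m = 173.60 − y_svg.

Shape 1 is a closed polygon drawn with `<path>`. Its stroke #ff8800 means engrave at S121, F3182. After flipping Y the toolpath is (8.58,108.14) → (111.34,161.26) → (134.57,97.05) → (65.38,85.32) → (52.30,65.48) → (8.58,108.14), returning to the start.

Shape 2 is a regular polygon drawn with `<path>`. Its stroke #ff8800 means engrave at S121, F3182. After flipping Y the toolpath is (160.11,106.58) → (149.58,102.70) → (139.97,108.51) → (138.53,119.65) → (146.33,127.72) → (157.51,126.65) → (163.64,117.24) → (160.11,106.58), returning to the start.

Shape 3 is a open polyline drawn with `<polyline>`. Its stroke #ff8800 means engrave at S121, F3182. After flipping Y the toolpath is (134.71,30.03) → (69.01,114.95) → (43.19,29.75).

(Gcodetools for Inkscape — laser output)
G21
G90
G0 X8.58 Y108.14
M4 S121
G1 X111.34 Y161.26 F3182
G1 X134.57 Y97.05 F3182
G1 X65.38 Y85.32 F3182
G1 X52.30 Y65.48 F3182
G1 X8.58 Y108.14 F3182
M5
G0 X160.11 Y106.58
M4 S121
G1 X149.58 Y102.70 F3182
G1 X139.97 Y108.51 F3182
G1 X138.53 Y119.65 F3182
G1 X146.33 Y127.72 F3182
G1 X157.51 Y126.65 F3182
G1 X163.64 Y117.24 F3182
G1 X160.11 Y106.58 F3182
M5
G0 X134.71 Y30.03
M4 S121
G1 X69.01 Y114.95 F3182
G1 X43.19 Y29.75 F3182
M5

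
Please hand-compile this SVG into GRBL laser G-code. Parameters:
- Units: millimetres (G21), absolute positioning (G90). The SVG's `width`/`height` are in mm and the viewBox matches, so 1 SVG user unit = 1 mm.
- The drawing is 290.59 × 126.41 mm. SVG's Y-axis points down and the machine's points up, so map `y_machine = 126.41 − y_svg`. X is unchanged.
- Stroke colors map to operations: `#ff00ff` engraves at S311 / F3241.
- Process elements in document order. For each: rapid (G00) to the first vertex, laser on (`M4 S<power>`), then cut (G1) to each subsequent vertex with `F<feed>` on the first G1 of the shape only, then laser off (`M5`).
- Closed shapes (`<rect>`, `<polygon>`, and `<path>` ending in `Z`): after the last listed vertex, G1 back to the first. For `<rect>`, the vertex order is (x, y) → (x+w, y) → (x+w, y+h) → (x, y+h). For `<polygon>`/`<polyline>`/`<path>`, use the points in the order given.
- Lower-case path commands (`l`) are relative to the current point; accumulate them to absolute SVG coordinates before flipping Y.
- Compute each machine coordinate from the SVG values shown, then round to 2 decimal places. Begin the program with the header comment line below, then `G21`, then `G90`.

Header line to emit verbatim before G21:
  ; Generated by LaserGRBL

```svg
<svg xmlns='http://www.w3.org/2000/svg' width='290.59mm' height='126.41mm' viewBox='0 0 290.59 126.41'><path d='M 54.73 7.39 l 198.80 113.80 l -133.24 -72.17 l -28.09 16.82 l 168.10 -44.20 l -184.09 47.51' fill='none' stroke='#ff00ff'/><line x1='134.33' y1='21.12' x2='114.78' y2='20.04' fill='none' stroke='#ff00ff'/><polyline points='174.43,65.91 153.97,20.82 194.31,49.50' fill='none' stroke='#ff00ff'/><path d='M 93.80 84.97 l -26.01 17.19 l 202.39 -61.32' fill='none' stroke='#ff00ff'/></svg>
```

; Generated by LaserGRBL
G21
G90
G00 X54.73 Y119.02
M4 S311
G1 X253.53 Y5.22 F3241
G1 X120.29 Y77.39
G1 X92.20 Y60.57
G1 X260.30 Y104.77
G1 X76.21 Y57.26
M5
G00 X134.33 Y105.29
M4 S311
G1 X114.78 Y106.37 F3241
M5
G00 X174.43 Y60.50
M4 S311
G1 X153.97 Y105.59 F3241
G1 X194.31 Y76.91
M5
G00 X93.80 Y41.44
M4 S311
G1 X67.79 Y24.25 F3241
G1 X270.18 Y85.57
M5

Since the viewBox matches the mm dimensions, user units are millimetres directly. The only transform is the Y-flip y_m = 126.41 − y_svg.

Shape 1 is a open polyline drawn with `<path>`. Its stroke #ff00ff means engrave at S311, F3241. After flipping Y the toolpath is (54.73,119.02) → (253.53,5.22) → (120.29,77.39) → (92.20,60.57) → (260.30,104.77) → (76.21,57.26).

Shape 2 is a line segment drawn with `<line>`. Its stroke #ff00ff means engrave at S311, F3241. After flipping Y the toolpath is (134.33,105.29) → (114.78,106.37).

Shape 3 is a open polyline drawn with `<polyline>`. Its stroke #ff00ff means engrave at S311, F3241. After flipping Y the toolpath is (174.43,60.50) → (153.97,105.59) → (194.31,76.91).

Shape 4 is a open polyline drawn with `<path>`. Its stroke #ff00ff means engrave at S311, F3241. After flipping Y the toolpath is (93.80,41.44) → (67.79,24.25) → (270.18,85.57).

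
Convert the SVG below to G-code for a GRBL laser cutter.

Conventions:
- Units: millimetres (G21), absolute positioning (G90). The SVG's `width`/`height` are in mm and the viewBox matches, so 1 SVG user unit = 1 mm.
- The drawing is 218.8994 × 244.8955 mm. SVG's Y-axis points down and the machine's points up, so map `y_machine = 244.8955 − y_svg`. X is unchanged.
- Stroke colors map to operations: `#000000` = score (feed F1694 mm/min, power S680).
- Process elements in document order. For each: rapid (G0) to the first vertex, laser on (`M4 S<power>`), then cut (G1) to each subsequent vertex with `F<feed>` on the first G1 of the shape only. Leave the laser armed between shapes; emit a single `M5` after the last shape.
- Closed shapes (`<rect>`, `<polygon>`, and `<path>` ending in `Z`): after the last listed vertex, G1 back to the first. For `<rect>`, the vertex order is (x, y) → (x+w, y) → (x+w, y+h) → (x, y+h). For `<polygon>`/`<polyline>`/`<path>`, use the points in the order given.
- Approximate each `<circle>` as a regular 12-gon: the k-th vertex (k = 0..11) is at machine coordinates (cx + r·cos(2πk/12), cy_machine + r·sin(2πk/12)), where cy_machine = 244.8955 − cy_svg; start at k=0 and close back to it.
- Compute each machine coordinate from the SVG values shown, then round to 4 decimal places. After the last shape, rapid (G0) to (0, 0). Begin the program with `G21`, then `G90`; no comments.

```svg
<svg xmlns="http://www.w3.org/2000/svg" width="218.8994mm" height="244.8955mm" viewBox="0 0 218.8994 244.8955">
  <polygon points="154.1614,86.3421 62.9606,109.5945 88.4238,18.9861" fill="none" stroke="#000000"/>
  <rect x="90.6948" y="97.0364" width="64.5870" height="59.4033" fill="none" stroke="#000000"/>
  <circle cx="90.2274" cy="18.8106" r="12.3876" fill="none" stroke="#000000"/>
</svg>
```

G21
G90
G0 X154.1614 Y158.5534
M4 S680
G1 X62.9606 Y135.3010 F1694
G1 X88.4238 Y225.9094
G1 X154.1614 Y158.5534
G0 X90.6948 Y147.8591
M4 S680
G1 X155.2818 Y147.8591 F1694
G1 X155.2818 Y88.4558
G1 X90.6948 Y88.4558
G1 X90.6948 Y147.8591
G0 X102.6150 Y226.0849
M4 S680
G1 X100.9554 Y232.2787 F1694
G1 X96.4212 Y236.8129
G1 X90.2274 Y238.4725
G1 X84.0336 Y236.8129
G1 X79.4994 Y232.2787
G1 X77.8398 Y226.0849
G1 X79.4994 Y219.8911
G1 X84.0336 Y215.3569
G1 X90.2274 Y213.6973
G1 X96.4212 Y215.3569
G1 X100.9554 Y219.8911
G1 X102.6150 Y226.0849
M5
G0 X0.0000 Y0.0000

Since the viewBox matches the mm dimensions, user units are millimetres directly. The only transform is the Y-flip y_m = 244.8955 − y_svg.

Shape 1 is a regular polygon drawn with `<polygon>`. Its stroke #000000 means score at S680, F1694. After flipping Y the toolpath is (154.1614,158.5534) → (62.9606,135.3010) → (88.4238,225.9094) → (154.1614,158.5534), returning to the start.

Shape 2 is a rectangle drawn with `<rect>`. Its stroke #000000 means score at S680, F1694. After flipping Y the toolpath is (90.6948,147.8591) → (155.2818,147.8591) → (155.2818,88.4558) → (90.6948,88.4558) → (90.6948,147.8591), returning to the start.

Shape 3 is a circle drawn with `<circle>`. Its stroke #000000 means score at S680, F1694. After flipping Y the toolpath is (102.6150,226.0849) → (100.9554,232.2787) → (96.4212,236.8129) → (90.2274,238.4725) → (84.0336,236.8129) → (79.4994,232.2787) → (77.8398,226.0849) → (79.4994,219.8911) → (84.0336,215.3569) → (90.2274,213.6973) → (96.4212,215.3569) → (100.9554,219.8911) → (102.6150,226.0849), returning to the start.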